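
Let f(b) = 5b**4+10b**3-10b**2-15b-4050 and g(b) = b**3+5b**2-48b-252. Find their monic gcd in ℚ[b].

Repeated division with remainder:
  5b**4+10b**3-10b**2-15b-4050 = (5b-15)(b**3+5b**2-48b-252) + (305b**2+525b-7830)
  b**3+5b**2-48b-252 = ((1/305)b+40/3721)(305b**2+525b-7830) + (-(104082/3721)b-624492/3721)
  305b**2+525b-7830 = (-(1134905/104082)b+1618635/34694)(-(104082/3721)b-624492/3721) + (0)
Last nonzero remainder: -(104082/3721)b-624492/3721. Dividing through by -104082/3721 gives the monic gcd b+6.

b+6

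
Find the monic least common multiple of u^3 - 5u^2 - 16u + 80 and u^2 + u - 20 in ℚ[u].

u^4 - 41u^2 + 400

By polynomial division,
  u^3 - 5u^2 - 16u + 80 = (u - 6)(u^2 + u - 20) + (10u - 40)
  u^2 + u - 20 = ((1/10)u + 1/2)(10u - 40) + (0)
Last nonzero remainder: 10u - 40. Dividing through by 10 gives the monic gcd u - 4.
Then lcm(f, g) = f·g / gcd(f, g); expanding and making the result monic gives the answer.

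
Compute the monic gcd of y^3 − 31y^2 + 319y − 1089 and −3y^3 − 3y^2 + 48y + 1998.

Apply the Euclidean algorithm:
  y^3 − 31y^2 + 319y − 1089 = (−1/3)(−3y^3 − 3y^2 + 48y + 1998) + (−32y^2 + 335y − 423)
  −3y^3 − 3y^2 + 48y + 1998 = ((3/32)y + 1101/1024)(−32y^2 + 335y − 423) + (−(279075/1024)y + 2511675/1024)
  −32y^2 + 335y − 423 = ((32768/279075)y − 48128/279075)(−(279075/1024)y + 2511675/1024) + (0)
Last nonzero remainder: −(279075/1024)y + 2511675/1024. Dividing through by −279075/1024 gives the monic gcd y − 9.

y − 9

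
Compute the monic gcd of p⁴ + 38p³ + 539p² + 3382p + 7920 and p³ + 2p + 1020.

p + 10

By polynomial division,
  p⁴ + 38p³ + 539p² + 3382p + 7920 = (p + 38)(p³ + 2p + 1020) + (537p² + 2286p - 30840)
  p³ + 2p + 1020 = ((1/537)p - 254/32041)(537p² + 2286p - 30840) + ((2484846/32041)p + 24848460/32041)
  537p² + 2286p - 30840 = ((5735339/828282)p - 16469074/414141)((2484846/32041)p + 24848460/32041) + (0)
Last nonzero remainder: (2484846/32041)p + 24848460/32041. Dividing through by 2484846/32041 gives the monic gcd p + 10.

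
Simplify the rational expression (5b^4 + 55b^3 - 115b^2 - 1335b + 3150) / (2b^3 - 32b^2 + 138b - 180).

Apply the Euclidean algorithm:
  5b^4 + 55b^3 - 115b^2 - 1335b + 3150 = ((5/2)b + 135/2)(2b^3 - 32b^2 + 138b - 180) + (1700b^2 - 10200b + 15300)
  2b^3 - 32b^2 + 138b - 180 = ((1/850)b - 1/85)(1700b^2 - 10200b + 15300) + (0)
Last nonzero remainder: 1700b^2 - 10200b + 15300. Dividing through by 1700 gives the monic gcd b^2 - 6b + 9.
Cancel b^2 - 6b + 9 from numerator and denominator to get the reduced form.

(5b^2 + 85b + 350)/(2b - 20)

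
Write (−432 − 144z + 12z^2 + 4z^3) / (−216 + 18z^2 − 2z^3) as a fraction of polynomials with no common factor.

(−12 − 2z)/(−6 + z)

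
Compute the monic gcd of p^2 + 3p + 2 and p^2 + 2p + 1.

p + 1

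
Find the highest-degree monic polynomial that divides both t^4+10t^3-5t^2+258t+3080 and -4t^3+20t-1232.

Repeated division with remainder:
  t^4+10t^3-5t^2+258t+3080 = (-(1/4)t-5/2)(-4t^3+20t-1232) + (0)
Last nonzero remainder: -4t^3+20t-1232. Dividing through by -4 gives the monic gcd t^3-5t+308.

t^3-5t+308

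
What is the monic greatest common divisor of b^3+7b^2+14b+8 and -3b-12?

By polynomial division,
  b^3+7b^2+14b+8 = (-(1/3)b^2-b-2/3)(-3b-12) + (0)
Last nonzero remainder: -3b-12. Dividing through by -3 gives the monic gcd b+4.

b+4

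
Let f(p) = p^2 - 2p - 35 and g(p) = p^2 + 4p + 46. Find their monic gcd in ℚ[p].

By polynomial division,
  p^2 - 2p - 35 = (p^2 + 4p + 46) + (-6p - 81)
  p^2 + 4p + 46 = (-(1/6)p + 19/12)(-6p - 81) + (697/4)
  -6p - 81 = (-(24/697)p - 324/697)(697/4) + (0)
The last nonzero remainder is the constant 697/4, so the polynomials are coprime and gcd = 1.

1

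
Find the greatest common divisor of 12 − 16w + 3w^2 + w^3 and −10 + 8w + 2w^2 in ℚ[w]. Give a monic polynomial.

By polynomial division,
  w^3 + 3w^2 − 16w + 12 = ((1/2)w − 1/2)(2w^2 + 8w − 10) + (−7w + 7)
  2w^2 + 8w − 10 = (−(2/7)w − 10/7)(−7w + 7) + (0)
Last nonzero remainder: −7w + 7. Dividing through by −7 gives the monic gcd w − 1.

−1 + w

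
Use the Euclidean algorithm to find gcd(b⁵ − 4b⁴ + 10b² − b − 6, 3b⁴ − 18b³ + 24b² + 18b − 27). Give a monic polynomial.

b³ − 3b² − b + 3

By polynomial division,
  b⁵ − 4b⁴ + 10b² − b − 6 = ((1/3)b + 2/3)(3b⁴ − 18b³ + 24b² + 18b − 27) + (4b³ − 12b² − 4b + 12)
  3b⁴ − 18b³ + 24b² + 18b − 27 = ((3/4)b − 9/4)(4b³ − 12b² − 4b + 12) + (0)
Last nonzero remainder: 4b³ − 12b² − 4b + 12. Dividing through by 4 gives the monic gcd b³ − 3b² − b + 3.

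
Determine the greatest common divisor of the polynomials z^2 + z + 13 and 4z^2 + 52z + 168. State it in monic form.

1

Apply the Euclidean algorithm:
  z^2 + z + 13 = (1/4)(4z^2 + 52z + 168) + (-12z - 29)
  4z^2 + 52z + 168 = (-(1/3)z - 127/36)(-12z - 29) + (2365/36)
  -12z - 29 = (-(432/2365)z - 1044/2365)(2365/36) + (0)
The last nonzero remainder is the constant 2365/36, so the polynomials are coprime and gcd = 1.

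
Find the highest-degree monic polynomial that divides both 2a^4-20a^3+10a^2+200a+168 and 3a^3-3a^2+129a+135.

Euclidean algorithm in ℚ[a]:
  2a^4-20a^3+10a^2+200a+168 = ((2/3)a-6)(3a^3-3a^2+129a+135) + (-94a^2+884a+978)
  3a^3-3a^2+129a+135 = (-(3/94)a-1185/4418)(-94a^2+884a+978) + ((877680/2209)a+877680/2209)
  -94a^2+884a+978 = (-(103823/438840)a+360067/146280)((877680/2209)a+877680/2209) + (0)
Last nonzero remainder: (877680/2209)a+877680/2209. Dividing through by 877680/2209 gives the monic gcd a+1.

a+1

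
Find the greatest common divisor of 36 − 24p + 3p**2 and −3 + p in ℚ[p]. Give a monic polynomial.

1

Euclidean algorithm in ℚ[p]:
  3p**2 − 24p + 36 = (3p − 15)(p − 3) + (−9)
  p − 3 = (−(1/9)p + 1/3)(−9) + (0)
The last nonzero remainder is the constant −9, so the polynomials are coprime and gcd = 1.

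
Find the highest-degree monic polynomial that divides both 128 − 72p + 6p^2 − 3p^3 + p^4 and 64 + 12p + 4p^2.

16 + 3p + p^2

By polynomial division,
  p^4 − 3p^3 + 6p^2 − 72p + 128 = ((1/4)p^2 − (3/2)p + 2)(4p^2 + 12p + 64) + (0)
Last nonzero remainder: 4p^2 + 12p + 64. Dividing through by 4 gives the monic gcd p^2 + 3p + 16.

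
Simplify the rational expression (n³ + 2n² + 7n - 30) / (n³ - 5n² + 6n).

(n² + 4n + 15)/(n² - 3n)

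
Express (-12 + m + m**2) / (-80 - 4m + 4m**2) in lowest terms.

Apply the Euclidean algorithm:
  m**2 + m - 12 = (1/4)(4m**2 - 4m - 80) + (2m + 8)
  4m**2 - 4m - 80 = (2m - 10)(2m + 8) + (0)
Last nonzero remainder: 2m + 8. Dividing through by 2 gives the monic gcd m + 4.
Cancel m + 4 from numerator and denominator to get the reduced form.

(-3 + m)/(-20 + 4m)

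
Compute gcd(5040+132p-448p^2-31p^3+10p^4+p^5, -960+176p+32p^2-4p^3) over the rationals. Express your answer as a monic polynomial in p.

Repeated division with remainder:
  p^5+10p^4-31p^3-448p^2+132p+5040 = (-(1/4)p^2-(9/2)p-157/4)(-4p^3+32p^2+176p-960) + (1360p^2+2720p-32640)
  -4p^3+32p^2+176p-960 = (-(1/340)p+1/34)(1360p^2+2720p-32640) + (0)
Last nonzero remainder: 1360p^2+2720p-32640. Dividing through by 1360 gives the monic gcd p^2+2p-24.

-24+2p+p^2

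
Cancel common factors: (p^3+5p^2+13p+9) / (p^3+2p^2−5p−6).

By polynomial division,
  p^3+5p^2+13p+9 = (p^3+2p^2−5p−6) + (3p^2+18p+15)
  p^3+2p^2−5p−6 = ((1/3)p−4/3)(3p^2+18p+15) + (14p+14)
  3p^2+18p+15 = ((3/14)p+15/14)(14p+14) + (0)
Last nonzero remainder: 14p+14. Dividing through by 14 gives the monic gcd p+1.
Cancel p+1 from numerator and denominator to get the reduced form.

(p^2+4p+9)/(p^2+p−6)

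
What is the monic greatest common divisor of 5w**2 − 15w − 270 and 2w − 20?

Euclidean algorithm in ℚ[w]:
  5w**2 − 15w − 270 = ((5/2)w + 35/2)(2w − 20) + (80)
  2w − 20 = ((1/40)w − 1/4)(80) + (0)
The last nonzero remainder is the constant 80, so the polynomials are coprime and gcd = 1.

1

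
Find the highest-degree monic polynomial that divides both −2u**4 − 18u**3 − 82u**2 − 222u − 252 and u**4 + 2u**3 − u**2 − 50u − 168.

u**3 + 6u**2 + 23u + 42

Repeated division with remainder:
  −2u**4 − 18u**3 − 82u**2 − 222u − 252 = (−2)(u**4 + 2u**3 − u**2 − 50u − 168) + (−14u**3 − 84u**2 − 322u − 588)
  u**4 + 2u**3 − u**2 − 50u − 168 = (−(1/14)u + 2/7)(−14u**3 − 84u**2 − 322u − 588) + (0)
Last nonzero remainder: −14u**3 − 84u**2 − 322u − 588. Dividing through by −14 gives the monic gcd u**3 + 6u**2 + 23u + 42.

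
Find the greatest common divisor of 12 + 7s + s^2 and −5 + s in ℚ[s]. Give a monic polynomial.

1

Apply the Euclidean algorithm:
  s^2 + 7s + 12 = (s + 12)(s − 5) + (72)
  s − 5 = ((1/72)s − 5/72)(72) + (0)
The last nonzero remainder is the constant 72, so the polynomials are coprime and gcd = 1.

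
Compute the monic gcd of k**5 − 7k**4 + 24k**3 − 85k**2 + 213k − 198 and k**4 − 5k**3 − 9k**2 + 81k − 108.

k**2 − 6k + 9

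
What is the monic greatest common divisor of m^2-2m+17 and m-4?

1

Euclidean algorithm in ℚ[m]:
  m^2-2m+17 = (m+2)(m-4) + (25)
  m-4 = ((1/25)m-4/25)(25) + (0)
The last nonzero remainder is the constant 25, so the polynomials are coprime and gcd = 1.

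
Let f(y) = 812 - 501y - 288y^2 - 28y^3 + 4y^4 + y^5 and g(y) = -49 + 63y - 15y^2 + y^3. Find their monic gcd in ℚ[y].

By polynomial division,
  y^5 + 4y^4 - 28y^3 - 288y^2 - 501y + 812 = (y^2 + 19y + 194)(y^3 - 15y^2 + 63y - 49) + (1474y^2 - 11792y + 10318)
  y^3 - 15y^2 + 63y - 49 = ((1/1474)y - 7/1474)(1474y^2 - 11792y + 10318) + (0)
Last nonzero remainder: 1474y^2 - 11792y + 10318. Dividing through by 1474 gives the monic gcd y^2 - 8y + 7.

7 - 8y + y^2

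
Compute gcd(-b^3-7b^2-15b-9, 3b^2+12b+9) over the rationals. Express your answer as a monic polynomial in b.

b^2+4b+3

Euclidean algorithm in ℚ[b]:
  -b^3-7b^2-15b-9 = (-(1/3)b-1)(3b^2+12b+9) + (0)
Last nonzero remainder: 3b^2+12b+9. Dividing through by 3 gives the monic gcd b^2+4b+3.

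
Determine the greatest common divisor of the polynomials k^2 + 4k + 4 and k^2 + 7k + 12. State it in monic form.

1

Apply the Euclidean algorithm:
  k^2 + 4k + 4 = (k^2 + 7k + 12) + (−3k − 8)
  k^2 + 7k + 12 = (−(1/3)k − 13/9)(−3k − 8) + (4/9)
  −3k − 8 = (−(27/4)k − 18)(4/9) + (0)
The last nonzero remainder is the constant 4/9, so the polynomials are coprime and gcd = 1.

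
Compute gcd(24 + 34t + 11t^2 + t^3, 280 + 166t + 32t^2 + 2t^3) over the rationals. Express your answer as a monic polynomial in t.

Apply the Euclidean algorithm:
  t^3 + 11t^2 + 34t + 24 = (1/2)(2t^3 + 32t^2 + 166t + 280) + (-5t^2 - 49t - 116)
  2t^3 + 32t^2 + 166t + 280 = (-(2/5)t - 62/25)(-5t^2 - 49t - 116) + (-(48/25)t - 192/25)
  -5t^2 - 49t - 116 = ((125/48)t + 725/48)(-(48/25)t - 192/25) + (0)
Last nonzero remainder: -(48/25)t - 192/25. Dividing through by -48/25 gives the monic gcd t + 4.

4 + t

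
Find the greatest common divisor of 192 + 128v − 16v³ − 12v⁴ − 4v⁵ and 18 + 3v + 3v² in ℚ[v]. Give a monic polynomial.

6 + v + v²

By polynomial division,
  −4v⁵ − 12v⁴ − 16v³ + 128v + 192 = (−(4/3)v³ − (8/3)v² + (16/3)v + 32/3)(3v² + 3v + 18) + (0)
Last nonzero remainder: 3v² + 3v + 18. Dividing through by 3 gives the monic gcd v² + v + 6.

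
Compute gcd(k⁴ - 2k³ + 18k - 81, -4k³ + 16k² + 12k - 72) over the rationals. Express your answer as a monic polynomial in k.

k - 3

Euclidean algorithm in ℚ[k]:
  k⁴ - 2k³ + 18k - 81 = (-(1/4)k - 1/2)(-4k³ + 16k² + 12k - 72) + (11k² + 6k - 117)
  -4k³ + 16k² + 12k - 72 = (-(4/11)k + 200/121)(11k² + 6k - 117) + (-(4896/121)k + 14688/121)
  11k² + 6k - 117 = (-(1331/4896)k - 1573/1632)(-(4896/121)k + 14688/121) + (0)
Last nonzero remainder: -(4896/121)k + 14688/121. Dividing through by -4896/121 gives the monic gcd k - 3.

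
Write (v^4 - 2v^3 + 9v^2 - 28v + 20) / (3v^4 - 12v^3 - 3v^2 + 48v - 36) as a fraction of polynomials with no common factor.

Apply the Euclidean algorithm:
  v^4 - 2v^3 + 9v^2 - 28v + 20 = (1/3)(3v^4 - 12v^3 - 3v^2 + 48v - 36) + (2v^3 + 10v^2 - 44v + 32)
  3v^4 - 12v^3 - 3v^2 + 48v - 36 = ((3/2)v - 27/2)(2v^3 + 10v^2 - 44v + 32) + (198v^2 - 594v + 396)
  2v^3 + 10v^2 - 44v + 32 = ((1/99)v + 8/99)(198v^2 - 594v + 396) + (0)
Last nonzero remainder: 198v^2 - 594v + 396. Dividing through by 198 gives the monic gcd v^2 - 3v + 2.
Cancel v^2 - 3v + 2 from numerator and denominator to get the reduced form.

(v^2 + v + 10)/(3v^2 - 3v - 18)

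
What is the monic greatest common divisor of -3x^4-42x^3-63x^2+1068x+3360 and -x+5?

Repeated division with remainder:
  -3x^4-42x^3-63x^2+1068x+3360 = (3x^3+57x^2+348x+672)(-x+5) + (0)
Last nonzero remainder: -x+5. Dividing through by -1 gives the monic gcd x-5.

x-5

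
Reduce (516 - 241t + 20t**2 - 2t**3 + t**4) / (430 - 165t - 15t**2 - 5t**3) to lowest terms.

Repeated division with remainder:
  t**4 - 2t**3 + 20t**2 - 241t + 516 = (-(1/5)t + 1)(-5t**3 - 15t**2 - 165t + 430) + (2t**2 + 10t + 86)
  -5t**3 - 15t**2 - 165t + 430 = (-(5/2)t + 5)(2t**2 + 10t + 86) + (0)
Last nonzero remainder: 2t**2 + 10t + 86. Dividing through by 2 gives the monic gcd t**2 + 5t + 43.
Cancel t**2 + 5t + 43 from numerator and denominator to get the reduced form.

(-12 + 7t - t**2)/(-10 + 5t)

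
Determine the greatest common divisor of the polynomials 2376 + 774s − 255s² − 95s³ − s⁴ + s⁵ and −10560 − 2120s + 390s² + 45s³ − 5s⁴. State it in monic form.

−264 − 86s − s² + s³

Apply the Euclidean algorithm:
  s⁵ − s⁴ − 95s³ − 255s² + 774s + 2376 = (−(1/5)s − 8/5)(−5s⁴ + 45s³ + 390s² − 2120s − 10560) + (55s³ − 55s² − 4730s − 14520)
  −5s⁴ + 45s³ + 390s² − 2120s − 10560 = (−(1/11)s + 8/11)(55s³ − 55s² − 4730s − 14520) + (0)
Last nonzero remainder: 55s³ − 55s² − 4730s − 14520. Dividing through by 55 gives the monic gcd s³ − s² − 86s − 264.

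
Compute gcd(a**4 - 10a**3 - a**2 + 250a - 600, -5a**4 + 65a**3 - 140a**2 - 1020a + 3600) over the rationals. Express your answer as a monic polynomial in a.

Euclidean algorithm in ℚ[a]:
  a**4 - 10a**3 - a**2 + 250a - 600 = (-1/5)(-5a**4 + 65a**3 - 140a**2 - 1020a + 3600) + (3a**3 - 29a**2 + 46a + 120)
  -5a**4 + 65a**3 - 140a**2 - 1020a + 3600 = (-(5/3)a + 50/9)(3a**3 - 29a**2 + 46a + 120) + ((880/9)a**2 - (9680/9)a + 8800/3)
  3a**3 - 29a**2 + 46a + 120 = ((27/880)a + 9/220)((880/9)a**2 - (9680/9)a + 8800/3) + (0)
Last nonzero remainder: (880/9)a**2 - (9680/9)a + 8800/3. Dividing through by 880/9 gives the monic gcd a**2 - 11a + 30.

a**2 - 11a + 30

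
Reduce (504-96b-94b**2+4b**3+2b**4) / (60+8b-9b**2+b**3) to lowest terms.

Euclidean algorithm in ℚ[b]:
  2b**4+4b**3-94b**2-96b+504 = (2b+22)(b**3-9b**2+8b+60) + (88b**2-392b-816)
  b**3-9b**2+8b+60 = ((1/88)b-25/484)(88b**2-392b-816) + (-(360/121)b+2160/121)
  88b**2-392b-816 = (-(1331/45)b-2057/45)(-(360/121)b+2160/121) + (0)
Last nonzero remainder: -(360/121)b+2160/121. Dividing through by -360/121 gives the monic gcd b-6.
Cancel b-6 from numerator and denominator to get the reduced form.

(-84+2b+16b**2+2b**3)/(-10-3b+b**2)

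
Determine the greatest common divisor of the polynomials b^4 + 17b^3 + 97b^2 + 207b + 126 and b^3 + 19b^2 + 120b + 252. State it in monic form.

By polynomial division,
  b^4 + 17b^3 + 97b^2 + 207b + 126 = (b - 2)(b^3 + 19b^2 + 120b + 252) + (15b^2 + 195b + 630)
  b^3 + 19b^2 + 120b + 252 = ((1/15)b + 2/5)(15b^2 + 195b + 630) + (0)
Last nonzero remainder: 15b^2 + 195b + 630. Dividing through by 15 gives the monic gcd b^2 + 13b + 42.

b^2 + 13b + 42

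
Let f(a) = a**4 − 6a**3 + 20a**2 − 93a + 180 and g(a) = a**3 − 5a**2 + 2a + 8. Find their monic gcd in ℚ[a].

Euclidean algorithm in ℚ[a]:
  a**4 − 6a**3 + 20a**2 − 93a + 180 = (a − 1)(a**3 − 5a**2 + 2a + 8) + (13a**2 − 99a + 188)
  a**3 − 5a**2 + 2a + 8 = ((1/13)a + 34/169)(13a**2 − 99a + 188) + ((1260/169)a − 5040/169)
  13a**2 − 99a + 188 = ((2197/1260)a − 7943/1260)((1260/169)a − 5040/169) + (0)
Last nonzero remainder: (1260/169)a − 5040/169. Dividing through by 1260/169 gives the monic gcd a − 4.

a − 4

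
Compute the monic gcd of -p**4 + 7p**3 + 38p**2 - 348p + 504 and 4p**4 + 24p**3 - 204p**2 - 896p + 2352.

Euclidean algorithm in ℚ[p]:
  -p**4 + 7p**3 + 38p**2 - 348p + 504 = (-1/4)(4p**4 + 24p**3 - 204p**2 - 896p + 2352) + (13p**3 - 13p**2 - 572p + 1092)
  4p**4 + 24p**3 - 204p**2 - 896p + 2352 = ((4/13)p + 28/13)(13p**3 - 13p**2 - 572p + 1092) + (0)
Last nonzero remainder: 13p**3 - 13p**2 - 572p + 1092. Dividing through by 13 gives the monic gcd p**3 - p**2 - 44p + 84.

p**3 - p**2 - 44p + 84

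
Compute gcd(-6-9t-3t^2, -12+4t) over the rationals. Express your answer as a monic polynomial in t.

1

Repeated division with remainder:
  -3t^2-9t-6 = (-(3/4)t-9/2)(4t-12) + (-60)
  4t-12 = (-(1/15)t+1/5)(-60) + (0)
The last nonzero remainder is the constant -60, so the polynomials are coprime and gcd = 1.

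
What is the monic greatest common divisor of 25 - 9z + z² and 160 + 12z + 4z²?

1

Apply the Euclidean algorithm:
  z² - 9z + 25 = (1/4)(4z² + 12z + 160) + (-12z - 15)
  4z² + 12z + 160 = (-(1/3)z - 7/12)(-12z - 15) + (605/4)
  -12z - 15 = (-(48/605)z - 12/121)(605/4) + (0)
The last nonzero remainder is the constant 605/4, so the polynomials are coprime and gcd = 1.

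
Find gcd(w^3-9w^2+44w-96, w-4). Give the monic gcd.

w-4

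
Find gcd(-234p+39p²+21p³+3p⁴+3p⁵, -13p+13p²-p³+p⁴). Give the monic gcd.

13p+p³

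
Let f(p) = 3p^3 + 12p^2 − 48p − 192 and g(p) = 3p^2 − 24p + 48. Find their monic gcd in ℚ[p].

p − 4

Apply the Euclidean algorithm:
  3p^3 + 12p^2 − 48p − 192 = (p + 12)(3p^2 − 24p + 48) + (192p − 768)
  3p^2 − 24p + 48 = ((1/64)p − 1/16)(192p − 768) + (0)
Last nonzero remainder: 192p − 768. Dividing through by 192 gives the monic gcd p − 4.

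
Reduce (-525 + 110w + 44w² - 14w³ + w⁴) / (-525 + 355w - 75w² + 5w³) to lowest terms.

(-15 - 2w + w²)/(-15 + 5w)

By polynomial division,
  w⁴ - 14w³ + 44w² + 110w - 525 = ((1/5)w + 1/5)(5w³ - 75w² + 355w - 525) + (-12w² + 144w - 420)
  5w³ - 75w² + 355w - 525 = (-(5/12)w + 5/4)(-12w² + 144w - 420) + (0)
Last nonzero remainder: -12w² + 144w - 420. Dividing through by -12 gives the monic gcd w² - 12w + 35.
Cancel w² - 12w + 35 from numerator and denominator to get the reduced form.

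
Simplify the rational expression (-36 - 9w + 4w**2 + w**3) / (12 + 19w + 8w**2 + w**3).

(-3 + w)/(1 + w)

Repeated division with remainder:
  w**3 + 4w**2 - 9w - 36 = (w**3 + 8w**2 + 19w + 12) + (-4w**2 - 28w - 48)
  w**3 + 8w**2 + 19w + 12 = (-(1/4)w - 1/4)(-4w**2 - 28w - 48) + (0)
Last nonzero remainder: -4w**2 - 28w - 48. Dividing through by -4 gives the monic gcd w**2 + 7w + 12.
Cancel w**2 + 7w + 12 from numerator and denominator to get the reduced form.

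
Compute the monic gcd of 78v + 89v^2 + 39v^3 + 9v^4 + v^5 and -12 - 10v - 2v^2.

Apply the Euclidean algorithm:
  v^5 + 9v^4 + 39v^3 + 89v^2 + 78v = (-(1/2)v^3 - 2v^2 - (13/2)v)(-2v^2 - 10v - 12) + (0)
Last nonzero remainder: -2v^2 - 10v - 12. Dividing through by -2 gives the monic gcd v^2 + 5v + 6.

6 + 5v + v^2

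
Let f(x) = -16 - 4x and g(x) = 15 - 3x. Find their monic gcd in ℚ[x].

1

Apply the Euclidean algorithm:
  -4x - 16 = (4/3)(-3x + 15) + (-36)
  -3x + 15 = ((1/12)x - 5/12)(-36) + (0)
The last nonzero remainder is the constant -36, so the polynomials are coprime and gcd = 1.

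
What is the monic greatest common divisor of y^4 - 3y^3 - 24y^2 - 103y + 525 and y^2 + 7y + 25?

Repeated division with remainder:
  y^4 - 3y^3 - 24y^2 - 103y + 525 = (y^2 - 10y + 21)(y^2 + 7y + 25) + (0)
The last nonzero remainder y^2 + 7y + 25 is already monic.

y^2 + 7y + 25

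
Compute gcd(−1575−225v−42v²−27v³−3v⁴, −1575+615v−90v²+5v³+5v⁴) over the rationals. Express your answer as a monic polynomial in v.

Apply the Euclidean algorithm:
  −3v⁴−27v³−42v²−225v−1575 = (−3/5)(5v⁴+5v³−90v²+615v−1575) + (−24v³−96v²+144v−2520)
  5v⁴+5v³−90v²+615v−1575 = (−(5/24)v+5/8)(−24v³−96v²+144v−2520) + (0)
Last nonzero remainder: −24v³−96v²+144v−2520. Dividing through by −24 gives the monic gcd v³+4v²−6v+105.

105−6v+4v²+v³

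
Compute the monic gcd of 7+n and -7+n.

By polynomial division,
  n+7 = (n-7) + (14)
  n-7 = ((1/14)n-1/2)(14) + (0)
The last nonzero remainder is the constant 14, so the polynomials are coprime and gcd = 1.

1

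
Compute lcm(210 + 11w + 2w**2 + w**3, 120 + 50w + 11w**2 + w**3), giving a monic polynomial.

Repeated division with remainder:
  w**3 + 2w**2 + 11w + 210 = (w**3 + 11w**2 + 50w + 120) + (−9w**2 − 39w + 90)
  w**3 + 11w**2 + 50w + 120 = (−(1/9)w − 20/27)(−9w**2 − 39w + 90) + ((280/9)w + 560/3)
  −9w**2 − 39w + 90 = (−(81/280)w + 27/56)((280/9)w + 560/3) + (0)
Last nonzero remainder: (280/9)w + 560/3. Dividing through by 280/9 gives the monic gcd w + 6.
Then lcm(f, g) = f·g / gcd(f, g); expanding and making the result monic gives the answer.

4200 + 1270w + 305w**2 + 41w**3 + 7w**4 + w**5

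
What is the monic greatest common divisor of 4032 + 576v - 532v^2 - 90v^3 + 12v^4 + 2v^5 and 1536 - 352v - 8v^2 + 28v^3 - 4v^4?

-24 - 2v + v^2

Euclidean algorithm in ℚ[v]:
  2v^5 + 12v^4 - 90v^3 - 532v^2 + 576v + 4032 = (-(1/2)v - 13/2)(-4v^4 + 28v^3 - 8v^2 - 352v + 1536) + (88v^3 - 760v^2 - 944v + 14016)
  -4v^4 + 28v^3 - 8v^2 - 352v + 1536 = (-(1/22)v - 9/121)(88v^3 - 760v^2 - 944v + 14016) + (-(13000/121)v^2 + (26000/121)v + 312000/121)
  88v^3 - 760v^2 - 944v + 14016 = (-(1331/1625)v + 8833/1625)(-(13000/121)v^2 + (26000/121)v + 312000/121) + (0)
Last nonzero remainder: -(13000/121)v^2 + (26000/121)v + 312000/121. Dividing through by -13000/121 gives the monic gcd v^2 - 2v - 24.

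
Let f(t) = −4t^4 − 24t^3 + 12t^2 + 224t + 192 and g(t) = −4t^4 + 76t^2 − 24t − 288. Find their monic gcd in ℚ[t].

t^2 + t − 12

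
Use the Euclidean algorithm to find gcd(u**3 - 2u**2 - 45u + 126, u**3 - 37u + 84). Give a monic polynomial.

u**2 + 4u - 21

Apply the Euclidean algorithm:
  u**3 - 2u**2 - 45u + 126 = (u**3 - 37u + 84) + (-2u**2 - 8u + 42)
  u**3 - 37u + 84 = (-(1/2)u + 2)(-2u**2 - 8u + 42) + (0)
Last nonzero remainder: -2u**2 - 8u + 42. Dividing through by -2 gives the monic gcd u**2 + 4u - 21.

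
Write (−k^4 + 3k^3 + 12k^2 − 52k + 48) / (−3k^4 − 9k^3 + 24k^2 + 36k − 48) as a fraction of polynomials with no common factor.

(k^2 − 5k + 6)/(3k^2 + 3k − 6)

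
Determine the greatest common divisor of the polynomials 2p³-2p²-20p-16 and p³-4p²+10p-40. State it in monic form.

p-4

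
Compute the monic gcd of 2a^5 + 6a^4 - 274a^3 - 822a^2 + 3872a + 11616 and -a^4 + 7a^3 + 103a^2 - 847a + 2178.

a^2 - 121

Euclidean algorithm in ℚ[a]:
  2a^5 + 6a^4 - 274a^3 - 822a^2 + 3872a + 11616 = (-2a - 20)(-a^4 + 7a^3 + 103a^2 - 847a + 2178) + (72a^3 - 456a^2 - 8712a + 55176)
  -a^4 + 7a^3 + 103a^2 - 847a + 2178 = (-(1/72)a + 1/108)(72a^3 - 456a^2 - 8712a + 55176) + (-(124/9)a^2 + 15004/9)
  72a^3 - 456a^2 - 8712a + 55176 = (-(162/31)a + 1026/31)(-(124/9)a^2 + 15004/9) + (0)
Last nonzero remainder: -(124/9)a^2 + 15004/9. Dividing through by -124/9 gives the monic gcd a^2 - 121.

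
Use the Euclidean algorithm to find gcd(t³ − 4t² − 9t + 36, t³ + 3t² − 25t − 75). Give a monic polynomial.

t + 3

Repeated division with remainder:
  t³ − 4t² − 9t + 36 = (t³ + 3t² − 25t − 75) + (−7t² + 16t + 111)
  t³ + 3t² − 25t − 75 = (−(1/7)t − 37/49)(−7t² + 16t + 111) + ((144/49)t + 432/49)
  −7t² + 16t + 111 = (−(343/144)t + 1813/144)((144/49)t + 432/49) + (0)
Last nonzero remainder: (144/49)t + 432/49. Dividing through by 144/49 gives the monic gcd t + 3.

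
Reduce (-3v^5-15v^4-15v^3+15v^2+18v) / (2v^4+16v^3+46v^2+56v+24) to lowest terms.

Repeated division with remainder:
  -3v^5-15v^4-15v^3+15v^2+18v = (-(3/2)v+9/2)(2v^4+16v^3+46v^2+56v+24) + (-18v^3-108v^2-198v-108)
  2v^4+16v^3+46v^2+56v+24 = (-(1/9)v-2/9)(-18v^3-108v^2-198v-108) + (0)
Last nonzero remainder: -18v^3-108v^2-198v-108. Dividing through by -18 gives the monic gcd v^3+6v^2+11v+6.
Cancel v^3+6v^2+11v+6 from numerator and denominator to get the reduced form.

(-3v^2+3v)/(2v+4)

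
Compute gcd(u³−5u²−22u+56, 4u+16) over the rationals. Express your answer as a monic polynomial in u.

Euclidean algorithm in ℚ[u]:
  u³−5u²−22u+56 = ((1/4)u²−(9/4)u+7/2)(4u+16) + (0)
Last nonzero remainder: 4u+16. Dividing through by 4 gives the monic gcd u+4.

u+4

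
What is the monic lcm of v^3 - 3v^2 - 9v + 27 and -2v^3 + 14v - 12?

Apply the Euclidean algorithm:
  v^3 - 3v^2 - 9v + 27 = (-1/2)(-2v^3 + 14v - 12) + (-3v^2 - 2v + 21)
  -2v^3 + 14v - 12 = ((2/3)v - 4/9)(-3v^2 - 2v + 21) + (-(8/9)v - 8/3)
  -3v^2 - 2v + 21 = ((27/8)v - 63/8)(-(8/9)v - 8/3) + (0)
Last nonzero remainder: -(8/9)v - 8/3. Dividing through by -8/9 gives the monic gcd v + 3.
Then lcm(f, g) = f·g / gcd(f, g); expanding and making the result monic gives the answer.

v^5 - 6v^4 + 2v^3 + 48v^2 - 99v + 54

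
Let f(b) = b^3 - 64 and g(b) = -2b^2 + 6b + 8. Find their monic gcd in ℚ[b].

b - 4

By polynomial division,
  b^3 - 64 = (-(1/2)b - 3/2)(-2b^2 + 6b + 8) + (13b - 52)
  -2b^2 + 6b + 8 = (-(2/13)b - 2/13)(13b - 52) + (0)
Last nonzero remainder: 13b - 52. Dividing through by 13 gives the monic gcd b - 4.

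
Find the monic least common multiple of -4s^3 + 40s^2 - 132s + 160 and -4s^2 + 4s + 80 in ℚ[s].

Euclidean algorithm in ℚ[s]:
  -4s^3 + 40s^2 - 132s + 160 = (s - 9)(-4s^2 + 4s + 80) + (-176s + 880)
  -4s^2 + 4s + 80 = ((1/44)s + 1/11)(-176s + 880) + (0)
Last nonzero remainder: -176s + 880. Dividing through by -176 gives the monic gcd s - 5.
Then lcm(f, g) = f·g / gcd(f, g); expanding and making the result monic gives the answer.

s^4 - 6s^3 - 7s^2 + 92s - 160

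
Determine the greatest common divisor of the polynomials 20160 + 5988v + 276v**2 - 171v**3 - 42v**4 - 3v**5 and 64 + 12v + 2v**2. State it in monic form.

32 + 6v + v**2

Apply the Euclidean algorithm:
  -3v**5 - 42v**4 - 171v**3 + 276v**2 + 5988v + 20160 = (-(3/2)v**3 - 12v**2 + (69/2)v + 315)(2v**2 + 12v + 64) + (0)
Last nonzero remainder: 2v**2 + 12v + 64. Dividing through by 2 gives the monic gcd v**2 + 6v + 32.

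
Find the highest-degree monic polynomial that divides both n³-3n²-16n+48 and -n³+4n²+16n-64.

Apply the Euclidean algorithm:
  n³-3n²-16n+48 = (-1)(-n³+4n²+16n-64) + (n²-16)
  -n³+4n²+16n-64 = (-n+4)(n²-16) + (0)
The last nonzero remainder n²-16 is already monic.

n²-16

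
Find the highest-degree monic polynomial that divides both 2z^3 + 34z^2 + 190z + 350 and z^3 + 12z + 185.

z + 5

Apply the Euclidean algorithm:
  2z^3 + 34z^2 + 190z + 350 = (2)(z^3 + 12z + 185) + (34z^2 + 166z - 20)
  z^3 + 12z + 185 = ((1/34)z - 83/578)(34z^2 + 166z - 20) + ((10527/289)z + 52635/289)
  34z^2 + 166z - 20 = ((9826/10527)z - 1156/10527)((10527/289)z + 52635/289) + (0)
Last nonzero remainder: (10527/289)z + 52635/289. Dividing through by 10527/289 gives the monic gcd z + 5.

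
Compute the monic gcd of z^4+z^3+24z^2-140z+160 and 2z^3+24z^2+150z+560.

Apply the Euclidean algorithm:
  z^4+z^3+24z^2-140z+160 = ((1/2)z-11/2)(2z^3+24z^2+150z+560) + (81z^2+405z+3240)
  2z^3+24z^2+150z+560 = ((2/81)z+14/81)(81z^2+405z+3240) + (0)
Last nonzero remainder: 81z^2+405z+3240. Dividing through by 81 gives the monic gcd z^2+5z+40.

z^2+5z+40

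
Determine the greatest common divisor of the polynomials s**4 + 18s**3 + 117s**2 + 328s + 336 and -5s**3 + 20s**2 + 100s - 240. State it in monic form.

s + 4

Apply the Euclidean algorithm:
  s**4 + 18s**3 + 117s**2 + 328s + 336 = (-(1/5)s - 22/5)(-5s**3 + 20s**2 + 100s - 240) + (225s**2 + 720s - 720)
  -5s**3 + 20s**2 + 100s - 240 = (-(1/45)s + 4/25)(225s**2 + 720s - 720) + (-(156/5)s - 624/5)
  225s**2 + 720s - 720 = (-(375/52)s + 75/13)(-(156/5)s - 624/5) + (0)
Last nonzero remainder: -(156/5)s - 624/5. Dividing through by -156/5 gives the monic gcd s + 4.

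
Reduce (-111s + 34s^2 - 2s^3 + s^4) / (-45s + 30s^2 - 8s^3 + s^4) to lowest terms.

Euclidean algorithm in ℚ[s]:
  s^4 - 2s^3 + 34s^2 - 111s = (s^4 - 8s^3 + 30s^2 - 45s) + (6s^3 + 4s^2 - 66s)
  s^4 - 8s^3 + 30s^2 - 45s = ((1/6)s - 13/9)(6s^3 + 4s^2 - 66s) + ((421/9)s^2 - (421/3)s)
  6s^3 + 4s^2 - 66s = ((54/421)s + 198/421)((421/9)s^2 - (421/3)s) + (0)
Last nonzero remainder: (421/9)s^2 - (421/3)s. Dividing through by 421/9 gives the monic gcd s^2 - 3s.
Cancel s^2 - 3s from numerator and denominator to get the reduced form.

(37 + s + s^2)/(15 - 5s + s^2)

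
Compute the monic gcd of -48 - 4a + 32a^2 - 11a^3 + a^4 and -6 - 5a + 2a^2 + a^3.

-2 - a + a^2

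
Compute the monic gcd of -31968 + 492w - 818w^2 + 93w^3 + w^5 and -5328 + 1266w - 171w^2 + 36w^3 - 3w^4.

-296 + 21w - 6w^2 + w^3

Euclidean algorithm in ℚ[w]:
  w^5 + 93w^3 - 818w^2 + 492w - 31968 = (-(1/3)w - 4)(-3w^4 + 36w^3 - 171w^2 + 1266w - 5328) + (180w^3 - 1080w^2 + 3780w - 53280)
  -3w^4 + 36w^3 - 171w^2 + 1266w - 5328 = (-(1/60)w + 1/10)(180w^3 - 1080w^2 + 3780w - 53280) + (0)
Last nonzero remainder: 180w^3 - 1080w^2 + 3780w - 53280. Dividing through by 180 gives the monic gcd w^3 - 6w^2 + 21w - 296.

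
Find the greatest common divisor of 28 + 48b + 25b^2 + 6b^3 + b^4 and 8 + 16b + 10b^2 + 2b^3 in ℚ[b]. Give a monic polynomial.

2 + 3b + b^2

Euclidean algorithm in ℚ[b]:
  b^4 + 6b^3 + 25b^2 + 48b + 28 = ((1/2)b + 1/2)(2b^3 + 10b^2 + 16b + 8) + (12b^2 + 36b + 24)
  2b^3 + 10b^2 + 16b + 8 = ((1/6)b + 1/3)(12b^2 + 36b + 24) + (0)
Last nonzero remainder: 12b^2 + 36b + 24. Dividing through by 12 gives the monic gcd b^2 + 3b + 2.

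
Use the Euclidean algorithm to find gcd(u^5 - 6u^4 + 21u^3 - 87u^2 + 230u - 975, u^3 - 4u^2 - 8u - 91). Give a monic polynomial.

Euclidean algorithm in ℚ[u]:
  u^5 - 6u^4 + 21u^3 - 87u^2 + 230u - 975 = (u^2 - 2u + 21)(u^3 - 4u^2 - 8u - 91) + (72u^2 + 216u + 936)
  u^3 - 4u^2 - 8u - 91 = ((1/72)u - 7/72)(72u^2 + 216u + 936) + (0)
Last nonzero remainder: 72u^2 + 216u + 936. Dividing through by 72 gives the monic gcd u^2 + 3u + 13.

u^2 + 3u + 13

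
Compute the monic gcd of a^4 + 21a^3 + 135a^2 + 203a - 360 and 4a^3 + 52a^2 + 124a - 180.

a^3 + 13a^2 + 31a - 45

By polynomial division,
  a^4 + 21a^3 + 135a^2 + 203a - 360 = ((1/4)a + 2)(4a^3 + 52a^2 + 124a - 180) + (0)
Last nonzero remainder: 4a^3 + 52a^2 + 124a - 180. Dividing through by 4 gives the monic gcd a^3 + 13a^2 + 31a - 45.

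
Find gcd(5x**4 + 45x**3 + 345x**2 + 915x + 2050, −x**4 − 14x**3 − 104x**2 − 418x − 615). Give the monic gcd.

x**2 + 6x + 41

Apply the Euclidean algorithm:
  5x**4 + 45x**3 + 345x**2 + 915x + 2050 = (−5)(−x**4 − 14x**3 − 104x**2 − 418x − 615) + (−25x**3 − 175x**2 − 1175x − 1025)
  −x**4 − 14x**3 − 104x**2 − 418x − 615 = ((1/25)x + 7/25)(−25x**3 − 175x**2 − 1175x − 1025) + (−8x**2 − 48x − 328)
  −25x**3 − 175x**2 − 1175x − 1025 = ((25/8)x + 25/8)(−8x**2 − 48x − 328) + (0)
Last nonzero remainder: −8x**2 − 48x − 328. Dividing through by −8 gives the monic gcd x**2 + 6x + 41.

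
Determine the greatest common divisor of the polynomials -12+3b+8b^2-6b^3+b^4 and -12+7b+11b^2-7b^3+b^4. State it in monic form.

Repeated division with remainder:
  b^4-6b^3+8b^2+3b-12 = (b^4-7b^3+11b^2+7b-12) + (b^3-3b^2-4b)
  b^4-7b^3+11b^2+7b-12 = (b-4)(b^3-3b^2-4b) + (3b^2-9b-12)
  b^3-3b^2-4b = ((1/3)b)(3b^2-9b-12) + (0)
Last nonzero remainder: 3b^2-9b-12. Dividing through by 3 gives the monic gcd b^2-3b-4.

-4-3b+b^2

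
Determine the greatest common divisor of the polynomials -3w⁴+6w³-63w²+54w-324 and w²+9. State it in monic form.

w²+9

Apply the Euclidean algorithm:
  -3w⁴+6w³-63w²+54w-324 = (-3w²+6w-36)(w²+9) + (0)
The last nonzero remainder w²+9 is already monic.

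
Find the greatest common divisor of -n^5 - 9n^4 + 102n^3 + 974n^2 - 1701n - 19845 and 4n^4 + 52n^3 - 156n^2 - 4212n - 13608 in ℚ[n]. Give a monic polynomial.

Euclidean algorithm in ℚ[n]:
  -n^5 - 9n^4 + 102n^3 + 974n^2 - 1701n - 19845 = (-(1/4)n + 1)(4n^4 + 52n^3 - 156n^2 - 4212n - 13608) + (11n^3 + 77n^2 - 891n - 6237)
  4n^4 + 52n^3 - 156n^2 - 4212n - 13608 = ((4/11)n + 24/11)(11n^3 + 77n^2 - 891n - 6237) + (0)
Last nonzero remainder: 11n^3 + 77n^2 - 891n - 6237. Dividing through by 11 gives the monic gcd n^3 + 7n^2 - 81n - 567.

n^3 + 7n^2 - 81n - 567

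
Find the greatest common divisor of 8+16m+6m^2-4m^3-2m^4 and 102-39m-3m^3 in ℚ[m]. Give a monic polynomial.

Repeated division with remainder:
  -2m^4-4m^3+6m^2+16m+8 = ((2/3)m+4/3)(-3m^3-39m+102) + (32m^2-128)
  -3m^3-39m+102 = (-(3/32)m)(32m^2-128) + (-51m+102)
  32m^2-128 = (-(32/51)m-64/51)(-51m+102) + (0)
Last nonzero remainder: -51m+102. Dividing through by -51 gives the monic gcd m-2.

-2+m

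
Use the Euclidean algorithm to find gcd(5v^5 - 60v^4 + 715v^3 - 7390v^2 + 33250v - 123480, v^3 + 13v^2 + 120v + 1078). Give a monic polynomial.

Repeated division with remainder:
  5v^5 - 60v^4 + 715v^3 - 7390v^2 + 33250v - 123480 = (5v^2 - 125v + 1740)(v^3 + 13v^2 + 120v + 1078) + (-20400v^2 - 40800v - 1999200)
  v^3 + 13v^2 + 120v + 1078 = (-(1/20400)v - 11/20400)(-20400v^2 - 40800v - 1999200) + (0)
Last nonzero remainder: -20400v^2 - 40800v - 1999200. Dividing through by -20400 gives the monic gcd v^2 + 2v + 98.

v^2 + 2v + 98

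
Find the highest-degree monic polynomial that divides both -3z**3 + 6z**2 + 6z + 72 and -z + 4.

z - 4

Euclidean algorithm in ℚ[z]:
  -3z**3 + 6z**2 + 6z + 72 = (3z**2 + 6z + 18)(-z + 4) + (0)
Last nonzero remainder: -z + 4. Dividing through by -1 gives the monic gcd z - 4.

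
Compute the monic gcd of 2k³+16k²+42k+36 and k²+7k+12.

k+3

Euclidean algorithm in ℚ[k]:
  2k³+16k²+42k+36 = (2k+2)(k²+7k+12) + (4k+12)
  k²+7k+12 = ((1/4)k+1)(4k+12) + (0)
Last nonzero remainder: 4k+12. Dividing through by 4 gives the monic gcd k+3.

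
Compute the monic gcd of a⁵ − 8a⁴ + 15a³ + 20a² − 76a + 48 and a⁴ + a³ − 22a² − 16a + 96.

a² − 6a + 8

Euclidean algorithm in ℚ[a]:
  a⁵ − 8a⁴ + 15a³ + 20a² − 76a + 48 = (a − 9)(a⁴ + a³ − 22a² − 16a + 96) + (46a³ − 162a² − 316a + 912)
  a⁴ + a³ − 22a² − 16a + 96 = ((1/46)a + 52/529)(46a³ − 162a² − 316a + 912) + ((420/529)a² − (2520/529)a + 3360/529)
  46a³ − 162a² − 316a + 912 = ((12167/210)a + 10051/70)((420/529)a² − (2520/529)a + 3360/529) + (0)
Last nonzero remainder: (420/529)a² − (2520/529)a + 3360/529. Dividing through by 420/529 gives the monic gcd a² − 6a + 8.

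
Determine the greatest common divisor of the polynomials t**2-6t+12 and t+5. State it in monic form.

By polynomial division,
  t**2-6t+12 = (t-11)(t+5) + (67)
  t+5 = ((1/67)t+5/67)(67) + (0)
The last nonzero remainder is the constant 67, so the polynomials are coprime and gcd = 1.

1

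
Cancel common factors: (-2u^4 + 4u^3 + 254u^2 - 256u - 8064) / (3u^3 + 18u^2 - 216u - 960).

By polynomial division,
  -2u^4 + 4u^3 + 254u^2 - 256u - 8064 = (-(2/3)u + 16/3)(3u^3 + 18u^2 - 216u - 960) + (14u^2 + 256u - 2944)
  3u^3 + 18u^2 - 216u - 960 = ((3/14)u - 129/49)(14u^2 + 256u - 2944) + ((53352/49)u - 426816/49)
  14u^2 + 256u - 2944 = ((343/26676)u + 2254/6669)((53352/49)u - 426816/49) + (0)
Last nonzero remainder: (53352/49)u - 426816/49. Dividing through by 53352/49 gives the monic gcd u - 8.
Cancel u - 8 from numerator and denominator to get the reduced form.

(-2u^3 - 12u^2 + 158u + 1008)/(3u^2 + 42u + 120)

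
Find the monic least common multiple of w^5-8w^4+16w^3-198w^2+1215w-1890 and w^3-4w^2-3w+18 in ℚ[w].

Euclidean algorithm in ℚ[w]:
  w^5-8w^4+16w^3-198w^2+1215w-1890 = (w^2-4w+3)(w^3-4w^2-3w+18) + (-216w^2+1296w-1944)
  w^3-4w^2-3w+18 = (-(1/216)w-1/108)(-216w^2+1296w-1944) + (0)
Last nonzero remainder: -216w^2+1296w-1944. Dividing through by -216 gives the monic gcd w^2-6w+9.
Then lcm(f, g) = f·g / gcd(f, g); expanding and making the result monic gives the answer.

w^6-6w^5-166w^3+819w^2+540w-3780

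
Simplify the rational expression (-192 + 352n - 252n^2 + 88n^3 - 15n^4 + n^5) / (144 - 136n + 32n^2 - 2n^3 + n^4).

Apply the Euclidean algorithm:
  n^5 - 15n^4 + 88n^3 - 252n^2 + 352n - 192 = (n - 13)(n^4 - 2n^3 + 32n^2 - 136n + 144) + (30n^3 + 300n^2 - 1560n + 1680)
  n^4 - 2n^3 + 32n^2 - 136n + 144 = ((1/30)n - 2/5)(30n^3 + 300n^2 - 1560n + 1680) + (204n^2 - 816n + 816)
  30n^3 + 300n^2 - 1560n + 1680 = ((5/34)n + 35/17)(204n^2 - 816n + 816) + (0)
Last nonzero remainder: 204n^2 - 816n + 816. Dividing through by 204 gives the monic gcd n^2 - 4n + 4.
Cancel n^2 - 4n + 4 from numerator and denominator to get the reduced form.

(-48 + 40n - 11n^2 + n^3)/(36 + 2n + n^2)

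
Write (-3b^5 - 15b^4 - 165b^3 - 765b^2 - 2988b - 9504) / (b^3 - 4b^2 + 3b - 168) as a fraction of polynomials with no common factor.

By polynomial division,
  -3b^5 - 15b^4 - 165b^3 - 765b^2 - 2988b - 9504 = (-3b^2 - 27b - 264)(b^3 - 4b^2 + 3b - 168) + (-2244b^2 - 6732b - 53856)
  b^3 - 4b^2 + 3b - 168 = (-(1/2244)b + 7/2244)(-2244b^2 - 6732b - 53856) + (0)
Last nonzero remainder: -2244b^2 - 6732b - 53856. Dividing through by -2244 gives the monic gcd b^2 + 3b + 24.
Cancel b^2 + 3b + 24 from numerator and denominator to get the reduced form.

(-3b^3 - 6b^2 - 75b - 396)/(b - 7)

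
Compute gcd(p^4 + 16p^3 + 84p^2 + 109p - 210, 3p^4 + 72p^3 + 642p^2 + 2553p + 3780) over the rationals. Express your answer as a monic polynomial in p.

Repeated division with remainder:
  p^4 + 16p^3 + 84p^2 + 109p - 210 = (1/3)(3p^4 + 72p^3 + 642p^2 + 2553p + 3780) + (-8p^3 - 130p^2 - 742p - 1470)
  3p^4 + 72p^3 + 642p^2 + 2553p + 3780 = (-(3/8)p - 93/32)(-8p^3 - 130p^2 - 742p - 1470) + (-(225/16)p^2 - (2475/16)p - 7875/16)
  -8p^3 - 130p^2 - 742p - 1470 = ((128/225)p + 224/75)(-(225/16)p^2 - (2475/16)p - 7875/16) + (0)
Last nonzero remainder: -(225/16)p^2 - (2475/16)p - 7875/16. Dividing through by -225/16 gives the monic gcd p^2 + 11p + 35.

p^2 + 11p + 35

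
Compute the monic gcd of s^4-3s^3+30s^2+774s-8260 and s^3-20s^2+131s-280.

Repeated division with remainder:
  s^4-3s^3+30s^2+774s-8260 = (s+17)(s^3-20s^2+131s-280) + (239s^2-1173s-3500)
  s^3-20s^2+131s-280 = ((1/239)s-3607/57121)(239s^2-1173s-3500) + ((4088340/57121)s-28618380/57121)
  239s^2-1173s-3500 = ((13651919/4088340)s+1428025/204417)((4088340/57121)s-28618380/57121) + (0)
Last nonzero remainder: (4088340/57121)s-28618380/57121. Dividing through by 4088340/57121 gives the monic gcd s-7.

s-7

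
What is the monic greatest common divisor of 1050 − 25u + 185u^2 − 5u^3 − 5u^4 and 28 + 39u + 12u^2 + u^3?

7 + u

By polynomial division,
  −5u^4 − 5u^3 + 185u^2 − 25u + 1050 = (−5u + 55)(u^3 + 12u^2 + 39u + 28) + (−280u^2 − 2030u − 490)
  u^3 + 12u^2 + 39u + 28 = (−(1/280)u − 19/1120)(−280u^2 − 2030u − 490) + ((45/16)u + 315/16)
  −280u^2 − 2030u − 490 = (−(896/9)u − 224/9)((45/16)u + 315/16) + (0)
Last nonzero remainder: (45/16)u + 315/16. Dividing through by 45/16 gives the monic gcd u + 7.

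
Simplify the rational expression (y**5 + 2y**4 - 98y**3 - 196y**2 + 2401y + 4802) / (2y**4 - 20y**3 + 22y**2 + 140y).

(y**3 + 7y**2 - 49y - 343)/(2y**2 - 10y)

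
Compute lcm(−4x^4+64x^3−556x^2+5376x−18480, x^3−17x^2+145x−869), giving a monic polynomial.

x^6−22x^5+314x^4−3442x^3+23665x^2−133896x+364980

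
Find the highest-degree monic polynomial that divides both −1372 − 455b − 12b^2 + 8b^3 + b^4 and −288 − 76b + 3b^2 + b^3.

By polynomial division,
  b^4 + 8b^3 − 12b^2 − 455b − 1372 = (b + 5)(b^3 + 3b^2 − 76b − 288) + (49b^2 + 213b + 68)
  b^3 + 3b^2 − 76b − 288 = ((1/49)b − 66/2401)(49b^2 + 213b + 68) + (−(171750/2401)b − 687000/2401)
  49b^2 + 213b + 68 = (−(117649/171750)b − 40817/171750)(−(171750/2401)b − 687000/2401) + (0)
Last nonzero remainder: −(171750/2401)b − 687000/2401. Dividing through by −171750/2401 gives the monic gcd b + 4.

4 + b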